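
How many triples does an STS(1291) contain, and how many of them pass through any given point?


An STS(v) is a 2-(v, 3, 1) BIBD: block size k = 3, λ = 1.
Replication: r(k − 1) = λ(v − 1) ⇒ r·2 = 1291 − 1 = 1290 ⇒ r = 645.
Block count: b = v(v − 1)/6 = 1291·1290/6 = 1665390/6 = 277565.
(Check via bk = vr: 277565·3 = 832695 = 1291·645 = 832695 ✓.)

r = 645, b = 277565.


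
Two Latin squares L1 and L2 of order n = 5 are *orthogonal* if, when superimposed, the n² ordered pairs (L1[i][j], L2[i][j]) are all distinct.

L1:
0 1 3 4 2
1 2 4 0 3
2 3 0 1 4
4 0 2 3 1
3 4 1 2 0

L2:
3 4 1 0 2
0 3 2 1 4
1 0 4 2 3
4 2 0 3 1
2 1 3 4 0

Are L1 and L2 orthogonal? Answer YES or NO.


Form the n² = 25 superimposed pairs (L1[i][j], L2[i][j]), row by row (rows and columns indexed from 0):
row 0: (0,3) (1,4) (3,1) (4,0) (2,2)
row 1: (1,0) (2,3) (4,2) (0,1) (3,4)
row 2: (2,1) (3,0) (0,4) (1,2) (4,3)
row 3: (4,4) (0,2) (2,0) (3,3) (1,1)
row 4: (3,2) (4,1) (1,3) (2,4) (0,0)
Orthogonality requires all 25 pairs distinct.
Check by first coordinate: for each symbol s of L1, list the L2 entries in the n cells where L1 = s; they must all differ.
  L1 = 0: L2 entries (in reading order) 3, 1, 4, 2, 0 — all 5 distinct ✓
  L1 = 1: L2 entries (in reading order) 4, 0, 2, 1, 3 — all 5 distinct ✓
  L1 = 2: L2 entries (in reading order) 2, 3, 1, 0, 4 — all 5 distinct ✓
  L1 = 3: L2 entries (in reading order) 1, 4, 0, 3, 2 — all 5 distinct ✓
  L1 = 4: L2 entries (in reading order) 0, 2, 3, 4, 1 — all 5 distinct ✓
Every symbol of L1 meets every symbol of L2 exactly once, so all 25 pairs are distinct (25 of 25).
Conclusion: YES.

YES


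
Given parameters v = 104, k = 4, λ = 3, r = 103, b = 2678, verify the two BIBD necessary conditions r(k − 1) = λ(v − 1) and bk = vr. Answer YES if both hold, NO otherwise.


Condition (i): r(k − 1) = 103·3 = 309; λ(v − 1) = 3·103 = 309. Match? YES.
Condition (ii): bk = 2678·4 = 10712; vr = 104·103 = 10712. Match? YES.
Both conditions hold? YES.

YES


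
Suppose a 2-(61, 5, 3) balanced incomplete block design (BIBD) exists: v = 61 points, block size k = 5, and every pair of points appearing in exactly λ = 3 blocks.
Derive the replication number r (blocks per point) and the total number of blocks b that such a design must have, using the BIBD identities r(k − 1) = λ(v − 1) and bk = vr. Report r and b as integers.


Any 2-(v, k, λ) BIBD satisfies two necessary conditions:
  (i)  Each point sits in r blocks, and counting incidences through any fixed point gives r(k − 1) = λ(v − 1), so r = λ(v − 1)/(k − 1).
  (ii) Total incidences bk = vr, so b = vr/k.
Step 1: r = λ(v − 1)/(k − 1) = 3·(61 − 1)/(5 − 1) = 3·60/4 = 180/4 = 45.
Step 2: b = vr/k = 61·45/5 = 2745/5 = 549.
Check integrality: r = 45 ∈ Z ✓, b = 549 ∈ Z ✓.
(These identities are necessary conditions: they determine r and b for any design with these parameters, but do not by themselves prove that one exists.)

r = 45, b = 549.


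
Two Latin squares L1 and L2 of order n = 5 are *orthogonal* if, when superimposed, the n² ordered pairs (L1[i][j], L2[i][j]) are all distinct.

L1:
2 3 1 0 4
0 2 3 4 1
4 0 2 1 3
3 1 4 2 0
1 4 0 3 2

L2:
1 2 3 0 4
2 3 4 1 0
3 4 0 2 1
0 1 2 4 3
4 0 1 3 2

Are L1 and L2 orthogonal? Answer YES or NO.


Form the n² = 25 superimposed pairs (L1[i][j], L2[i][j]), row by row (rows and columns indexed from 0):
row 0: (2,1) (3,2) (1,3) (0,0) (4,4)
row 1: (0,2) (2,3) (3,4) (4,1) (1,0)
row 2: (4,3) (0,4) (2,0) (1,2) (3,1)
row 3: (3,0) (1,1) (4,2) (2,4) (0,3)
row 4: (1,4) (4,0) (0,1) (3,3) (2,2)
Orthogonality requires all 25 pairs distinct.
Check by first coordinate: for each symbol s of L1, list the L2 entries in the n cells where L1 = s; they must all differ.
  L1 = 0: L2 entries (in reading order) 0, 2, 4, 3, 1 — all 5 distinct ✓
  L1 = 1: L2 entries (in reading order) 3, 0, 2, 1, 4 — all 5 distinct ✓
  L1 = 2: L2 entries (in reading order) 1, 3, 0, 4, 2 — all 5 distinct ✓
  L1 = 3: L2 entries (in reading order) 2, 4, 1, 0, 3 — all 5 distinct ✓
  L1 = 4: L2 entries (in reading order) 4, 1, 3, 2, 0 — all 5 distinct ✓
Every symbol of L1 meets every symbol of L2 exactly once, so all 25 pairs are distinct (25 of 25).
Conclusion: YES.

YES


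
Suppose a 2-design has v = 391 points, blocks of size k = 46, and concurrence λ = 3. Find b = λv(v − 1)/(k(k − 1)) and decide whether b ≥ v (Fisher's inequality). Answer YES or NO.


r = λ(v − 1)/(k − 1) = 3·390/45 = 26.
b = vr/k = 391·26/46 = 221.
Fisher's inequality: b ≥ v ⇔ 221 ≥ 391? NO.

NO


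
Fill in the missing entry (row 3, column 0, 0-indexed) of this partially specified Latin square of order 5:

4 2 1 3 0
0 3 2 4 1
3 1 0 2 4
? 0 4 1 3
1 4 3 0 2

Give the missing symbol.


Row 3 contains symbols [0, 1, 3, 4] — missing [2].
Column 0 contains symbols [0, 1, 3, 4] — missing [2].
The missing symbol must appear in both missing sets; intersection = [2].
Therefore the hidden value is 2.

Missing value = 2.


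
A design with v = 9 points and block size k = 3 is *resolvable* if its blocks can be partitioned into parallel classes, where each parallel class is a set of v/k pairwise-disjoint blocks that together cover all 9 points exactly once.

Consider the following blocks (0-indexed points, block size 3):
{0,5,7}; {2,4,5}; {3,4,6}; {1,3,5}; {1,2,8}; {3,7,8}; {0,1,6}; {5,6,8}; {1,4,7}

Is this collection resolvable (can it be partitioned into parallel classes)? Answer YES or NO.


v = 9, block size k = 3, number of blocks = 9.
For resolvability, blocks must partition into parallel classes of size v/k = 3.
Total blocks must therefore be a multiple of 3: 9 = 3·3 + 0 ⇒ divisible ✓.
Consider block {1,3,5}. It intersects every other block in the collection, so no parallel class of size 3 can contain it.
Since every block must belong to some parallel class in a resolution, the collection cannot be partitioned into parallel classes.
Resolvable? NO.

NO


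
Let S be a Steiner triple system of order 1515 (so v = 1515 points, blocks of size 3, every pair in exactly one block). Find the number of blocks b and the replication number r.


An STS(v) is a 2-(v, 3, 1) BIBD: block size k = 3, λ = 1.
Replication: r(k − 1) = λ(v − 1) ⇒ r·2 = 1515 − 1 = 1514 ⇒ r = 757.
Block count: b = v(v − 1)/6 = 1515·1514/6 = 2293710/6 = 382285.
(Check via bk = vr: 382285·3 = 1146855 = 1515·757 = 1146855 ✓.)

r = 757, b = 382285.


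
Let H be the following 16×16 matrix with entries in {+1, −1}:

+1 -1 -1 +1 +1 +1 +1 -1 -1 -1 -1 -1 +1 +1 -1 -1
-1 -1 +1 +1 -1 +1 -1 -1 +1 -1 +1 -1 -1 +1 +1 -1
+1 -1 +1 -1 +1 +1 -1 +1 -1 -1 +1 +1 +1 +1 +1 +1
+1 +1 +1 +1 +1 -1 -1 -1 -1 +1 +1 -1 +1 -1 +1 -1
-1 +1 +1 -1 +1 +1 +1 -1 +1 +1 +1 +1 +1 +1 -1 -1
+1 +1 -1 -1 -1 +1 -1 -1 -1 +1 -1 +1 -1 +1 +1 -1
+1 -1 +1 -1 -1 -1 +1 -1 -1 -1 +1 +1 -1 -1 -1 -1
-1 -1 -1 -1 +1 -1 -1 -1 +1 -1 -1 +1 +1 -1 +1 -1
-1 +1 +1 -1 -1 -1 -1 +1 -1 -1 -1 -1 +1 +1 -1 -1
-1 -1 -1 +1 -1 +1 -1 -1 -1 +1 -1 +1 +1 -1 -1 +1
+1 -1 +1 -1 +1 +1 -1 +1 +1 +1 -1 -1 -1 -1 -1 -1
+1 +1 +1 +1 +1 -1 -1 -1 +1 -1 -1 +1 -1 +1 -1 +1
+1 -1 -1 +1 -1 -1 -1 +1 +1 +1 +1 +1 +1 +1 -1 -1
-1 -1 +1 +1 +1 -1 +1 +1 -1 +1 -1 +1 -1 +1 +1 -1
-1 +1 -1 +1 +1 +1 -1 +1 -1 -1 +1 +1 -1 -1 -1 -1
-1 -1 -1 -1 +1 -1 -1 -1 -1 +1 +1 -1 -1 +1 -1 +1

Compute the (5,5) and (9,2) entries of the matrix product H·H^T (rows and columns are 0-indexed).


Row 2 of H: [1, -1, 1, -1, 1, 1, -1, 1, -1, -1, 1, 1, 1, 1, 1, 1].
Row 5 of H: [1, 1, -1, -1, -1, 1, -1, -1, -1, 1, -1, 1, -1, 1, 1, -1].
Row 9 of H: [-1, -1, -1, 1, -1, 1, -1, -1, -1, 1, -1, 1, 1, -1, -1, 1].
(H·H^T)[5][5] = Σ_j H[5][j]·H[5][j] = (1)² + (1)² + (-1)² + (-1)² + (-1)² + (1)² + (-1)² + (-1)² + (-1)² + (1)² + (-1)² + (1)² + (-1)² + (1)² + (1)² + (-1)² = 1 + 1 + 1 + 1 + 1 + 1 + 1 + 1 + 1 + 1 + 1 + 1 + 1 + 1 + 1 + 1 = 16.
(H·H^T)[9][2] = Σ_j H[9][j]·H[2][j] = (-1)·(1) + (-1)·(-1) + (-1)·(1) + (1)·(-1) + (-1)·(1) + (1)·(1) + (-1)·(-1) + (-1)·(1) + (-1)·(-1) + (1)·(-1) + (-1)·(1) + (1)·(1) + (1)·(1) + (-1)·(1) + (-1)·(1) + (1)·(1) = -1 + 1 + -1 + -1 + -1 + 1 + 1 + -1 + 1 + -1 + -1 + 1 + 1 + -1 + -1 + 1 = -2.
Rows 9 and 2 are not orthogonal (dot product = -2 ≠ 0), so H is not a Hadamard matrix.

(5,5) entry = 16; (9,2) entry = -2.


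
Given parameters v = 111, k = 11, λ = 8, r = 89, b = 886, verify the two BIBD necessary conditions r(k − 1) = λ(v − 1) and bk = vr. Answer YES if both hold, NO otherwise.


Condition (i): r(k − 1) = 89·10 = 890; λ(v − 1) = 8·110 = 880. Match? NO.
Condition (ii): bk = 886·11 = 9746; vr = 111·89 = 9879. Match? NO.
Both conditions hold? NO.

NO


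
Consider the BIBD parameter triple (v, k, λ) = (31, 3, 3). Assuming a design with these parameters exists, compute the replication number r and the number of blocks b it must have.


Any 2-(v, k, λ) BIBD satisfies two necessary conditions:
  (i)  Each point sits in r blocks, and counting incidences through any fixed point gives r(k − 1) = λ(v − 1), so r = λ(v − 1)/(k − 1).
  (ii) Total incidences bk = vr, so b = vr/k.
Step 1: r = λ(v − 1)/(k − 1) = 3·(31 − 1)/(3 − 1) = 3·30/2 = 90/2 = 45.
Step 2: b = vr/k = 31·45/3 = 1395/3 = 465.
Check integrality: r = 45 ∈ Z ✓, b = 465 ∈ Z ✓.
(These identities are necessary conditions: they determine r and b for any design with these parameters, but do not by themselves prove that one exists.)

r = 45, b = 465.


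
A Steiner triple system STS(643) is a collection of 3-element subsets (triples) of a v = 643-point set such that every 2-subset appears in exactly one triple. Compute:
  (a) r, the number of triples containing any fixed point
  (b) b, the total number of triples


An STS(v) is a 2-(v, 3, 1) BIBD: block size k = 3, λ = 1.
Replication: r(k − 1) = λ(v − 1) ⇒ r·2 = 643 − 1 = 642 ⇒ r = 321.
Block count: bk = vr ⇒ b·3 = 643·321 = 206403 ⇒ b = 68801.

r = 321, b = 68801.


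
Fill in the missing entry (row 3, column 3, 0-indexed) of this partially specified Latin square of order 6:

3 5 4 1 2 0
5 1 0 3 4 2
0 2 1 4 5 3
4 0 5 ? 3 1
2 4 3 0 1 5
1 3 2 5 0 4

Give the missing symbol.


Row 3 contains symbols [0, 1, 3, 4, 5] — missing [2].
Column 3 contains symbols [0, 1, 3, 4, 5] — missing [2].
The missing symbol must appear in both missing sets; intersection = [2].
Therefore the hidden value is 2.

Missing value = 2.


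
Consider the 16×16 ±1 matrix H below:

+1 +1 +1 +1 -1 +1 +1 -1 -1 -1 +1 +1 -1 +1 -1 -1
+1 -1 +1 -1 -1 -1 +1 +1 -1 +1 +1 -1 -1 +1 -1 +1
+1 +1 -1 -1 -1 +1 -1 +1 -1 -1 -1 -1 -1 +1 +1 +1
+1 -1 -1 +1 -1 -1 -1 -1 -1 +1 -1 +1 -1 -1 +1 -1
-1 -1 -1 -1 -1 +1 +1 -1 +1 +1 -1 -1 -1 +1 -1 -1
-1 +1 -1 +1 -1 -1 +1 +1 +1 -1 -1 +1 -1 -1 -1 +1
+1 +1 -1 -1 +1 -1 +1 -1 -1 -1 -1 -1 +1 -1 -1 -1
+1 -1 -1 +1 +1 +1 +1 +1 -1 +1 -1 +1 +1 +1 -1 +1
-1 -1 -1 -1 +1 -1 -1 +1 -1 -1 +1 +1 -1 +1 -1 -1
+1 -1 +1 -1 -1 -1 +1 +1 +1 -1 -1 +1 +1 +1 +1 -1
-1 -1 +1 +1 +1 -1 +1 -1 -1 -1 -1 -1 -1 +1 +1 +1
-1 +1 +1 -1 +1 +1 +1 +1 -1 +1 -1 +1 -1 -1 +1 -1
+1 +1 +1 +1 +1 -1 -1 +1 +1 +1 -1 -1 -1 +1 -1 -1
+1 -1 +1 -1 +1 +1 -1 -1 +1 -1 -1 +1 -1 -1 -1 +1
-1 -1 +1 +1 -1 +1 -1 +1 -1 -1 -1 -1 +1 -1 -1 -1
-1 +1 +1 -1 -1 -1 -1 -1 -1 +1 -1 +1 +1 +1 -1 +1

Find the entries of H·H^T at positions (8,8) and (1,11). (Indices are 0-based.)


Row 1 of H: [1, -1, 1, -1, -1, -1, 1, 1, -1, 1, 1, -1, -1, 1, -1, 1].
Row 8 of H: [-1, -1, -1, -1, 1, -1, -1, 1, -1, -1, 1, 1, -1, 1, -1, -1].
Row 11 of H: [-1, 1, 1, -1, 1, 1, 1, 1, -1, 1, -1, 1, -1, -1, 1, -1].
(H·H^T)[8][8] = Σ_j H[8][j]·H[8][j] = (-1)² + (-1)² + (-1)² + (-1)² + (1)² + (-1)² + (-1)² + (1)² + (-1)² + (-1)² + (1)² + (1)² + (-1)² + (1)² + (-1)² + (-1)² = 1 + 1 + 1 + 1 + 1 + 1 + 1 + 1 + 1 + 1 + 1 + 1 + 1 + 1 + 1 + 1 = 16.
(H·H^T)[1][11] = Σ_j H[1][j]·H[11][j] = (1)·(-1) + (-1)·(1) + (1)·(1) + (-1)·(-1) + (-1)·(1) + (-1)·(1) + (1)·(1) + (1)·(1) + (-1)·(-1) + (1)·(1) + (1)·(-1) + (-1)·(1) + (-1)·(-1) + (1)·(-1) + (-1)·(1) + (1)·(-1) = -1 + -1 + 1 + 1 + -1 + -1 + 1 + 1 + 1 + 1 + -1 + -1 + 1 + -1 + -1 + -1 = -2.
Rows 1 and 11 are not orthogonal (dot product = -2 ≠ 0), so H is not a Hadamard matrix.

(8,8) entry = 16; (1,11) entry = -2.


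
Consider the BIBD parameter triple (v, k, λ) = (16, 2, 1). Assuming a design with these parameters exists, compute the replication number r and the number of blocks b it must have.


Any 2-(v, k, λ) BIBD satisfies two necessary conditions:
  (i)  Each point sits in r blocks, and counting incidences through any fixed point gives r(k − 1) = λ(v − 1), so r = λ(v − 1)/(k − 1).
  (ii) Total incidences bk = vr, so b = vr/k.
Step 1: r = λ(v − 1)/(k − 1) = 1·(16 − 1)/(2 − 1) = 1·15/1 = 15/1 = 15.
Step 2: b = vr/k = 16·15/2 = 240/2 = 120.
Check integrality: r = 15 ∈ Z ✓, b = 120 ∈ Z ✓.
(These identities are necessary conditions: they determine r and b for any design with these parameters, but do not by themselves prove that one exists.)

r = 15, b = 120.


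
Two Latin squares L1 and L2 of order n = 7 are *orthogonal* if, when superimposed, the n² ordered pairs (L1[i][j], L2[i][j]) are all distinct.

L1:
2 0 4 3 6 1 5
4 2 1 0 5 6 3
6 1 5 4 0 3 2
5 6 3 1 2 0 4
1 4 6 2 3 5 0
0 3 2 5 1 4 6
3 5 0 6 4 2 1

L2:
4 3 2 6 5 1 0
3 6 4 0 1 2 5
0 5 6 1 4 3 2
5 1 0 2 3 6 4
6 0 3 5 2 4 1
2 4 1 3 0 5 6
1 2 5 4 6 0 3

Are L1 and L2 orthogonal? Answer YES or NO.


Form the n² = 49 superimposed pairs (L1[i][j], L2[i][j]), row by row (rows and columns indexed from 0):
row 0: (2,4) (0,3) (4,2) (3,6) (6,5) (1,1) (5,0)
row 1: (4,3) (2,6) (1,4) (0,0) (5,1) (6,2) (3,5)
row 2: (6,0) (1,5) (5,6) (4,1) (0,4) (3,3) (2,2)
row 3: (5,5) (6,1) (3,0) (1,2) (2,3) (0,6) (4,4)
row 4: (1,6) (4,0) (6,3) (2,5) (3,2) (5,4) (0,1)
row 5: (0,2) (3,4) (2,1) (5,3) (1,0) (4,5) (6,6)
row 6: (3,1) (5,2) (0,5) (6,4) (4,6) (2,0) (1,3)
Orthogonality requires all 49 pairs distinct.
Check by first coordinate: for each symbol s of L1, list the L2 entries in the n cells where L1 = s; they must all differ.
  L1 = 0: L2 entries (in reading order) 3, 0, 4, 6, 1, 2, 5 — all 7 distinct ✓
  L1 = 1: L2 entries (in reading order) 1, 4, 5, 2, 6, 0, 3 — all 7 distinct ✓
  L1 = 2: L2 entries (in reading order) 4, 6, 2, 3, 5, 1, 0 — all 7 distinct ✓
  L1 = 3: L2 entries (in reading order) 6, 5, 3, 0, 2, 4, 1 — all 7 distinct ✓
  L1 = 4: L2 entries (in reading order) 2, 3, 1, 4, 0, 5, 6 — all 7 distinct ✓
  L1 = 5: L2 entries (in reading order) 0, 1, 6, 5, 4, 3, 2 — all 7 distinct ✓
  L1 = 6: L2 entries (in reading order) 5, 2, 0, 1, 3, 6, 4 — all 7 distinct ✓
Every symbol of L1 meets every symbol of L2 exactly once, so all 49 pairs are distinct (49 of 49).
Conclusion: YES.

YES


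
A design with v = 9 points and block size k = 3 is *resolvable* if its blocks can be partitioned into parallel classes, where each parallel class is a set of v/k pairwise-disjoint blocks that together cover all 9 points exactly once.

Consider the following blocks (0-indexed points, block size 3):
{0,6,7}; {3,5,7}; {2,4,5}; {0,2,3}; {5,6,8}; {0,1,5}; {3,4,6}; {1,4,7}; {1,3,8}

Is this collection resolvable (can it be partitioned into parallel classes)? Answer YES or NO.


v = 9, block size k = 3, number of blocks = 9.
For resolvability, blocks must partition into parallel classes of size v/k = 3.
Total blocks must therefore be a multiple of 3: 9 = 3·3 + 0 ⇒ divisible ✓.
Consider block {3,5,7}. It intersects every other block in the collection, so no parallel class of size 3 can contain it.
Since every block must belong to some parallel class in a resolution, the collection cannot be partitioned into parallel classes.
Resolvable? NO.

NO


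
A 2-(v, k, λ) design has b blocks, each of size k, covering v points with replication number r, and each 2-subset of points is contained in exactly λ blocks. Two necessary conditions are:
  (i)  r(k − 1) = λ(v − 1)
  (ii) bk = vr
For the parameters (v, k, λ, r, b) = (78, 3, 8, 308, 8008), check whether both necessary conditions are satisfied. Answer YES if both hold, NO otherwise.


Condition (i): r(k − 1) = 308·2 = 616; λ(v − 1) = 8·77 = 616. Match? YES.
Condition (ii): bk = 8008·3 = 24024; vr = 78·308 = 24024. Match? YES.
Both conditions hold? YES.

YES


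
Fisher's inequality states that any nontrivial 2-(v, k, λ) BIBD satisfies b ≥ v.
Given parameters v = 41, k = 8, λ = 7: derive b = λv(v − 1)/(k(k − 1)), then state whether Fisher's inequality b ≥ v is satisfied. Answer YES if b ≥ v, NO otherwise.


b = λv(v − 1)/(k(k − 1)) = 7·41·40/(8·7) = 11480/56 = 205.
Compare with v = 41: b ≥ v, so Fisher's inequality holds.

YES


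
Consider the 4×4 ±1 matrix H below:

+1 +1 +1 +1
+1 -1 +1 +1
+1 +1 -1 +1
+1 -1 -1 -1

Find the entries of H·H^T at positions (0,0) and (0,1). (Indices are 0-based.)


Row 0 of H: [1, 1, 1, 1].
Row 1 of H: [1, -1, 1, 1].
(H·H^T)[0][0] = Σ_j H[0][j]·H[0][j] = (1)² + (1)² + (1)² + (1)² = 1 + 1 + 1 + 1 = 4.
(H·H^T)[0][1] = Σ_j H[0][j]·H[1][j] = (1)·(1) + (1)·(-1) + (1)·(1) + (1)·(1) = 1 + -1 + 1 + 1 = 2.
Rows 0 and 1 are not orthogonal (dot product = 2 ≠ 0), so H is not a Hadamard matrix.

(0,0) entry = 4; (0,1) entry = 2.


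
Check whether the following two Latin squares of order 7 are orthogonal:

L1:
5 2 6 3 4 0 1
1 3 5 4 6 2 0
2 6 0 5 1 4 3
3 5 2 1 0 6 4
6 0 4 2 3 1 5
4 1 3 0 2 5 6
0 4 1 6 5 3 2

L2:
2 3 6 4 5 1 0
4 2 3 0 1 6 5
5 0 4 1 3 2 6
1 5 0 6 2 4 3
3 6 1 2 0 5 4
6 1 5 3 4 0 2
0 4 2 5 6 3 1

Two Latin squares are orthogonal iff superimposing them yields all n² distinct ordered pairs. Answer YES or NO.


Form the n² = 49 superimposed pairs (L1[i][j], L2[i][j]), row by row (rows and columns indexed from 0):
row 0: (5,2) (2,3) (6,6) (3,4) (4,5) (0,1) (1,0)
row 1: (1,4) (3,2) (5,3) (4,0) (6,1) (2,6) (0,5)
row 2: (2,5) (6,0) (0,4) (5,1) (1,3) (4,2) (3,6)
row 3: (3,1) (5,5) (2,0) (1,6) (0,2) (6,4) (4,3)
row 4: (6,3) (0,6) (4,1) (2,2) (3,0) (1,5) (5,4)
row 5: (4,6) (1,1) (3,5) (0,3) (2,4) (5,0) (6,2)
row 6: (0,0) (4,4) (1,2) (6,5) (5,6) (3,3) (2,1)
Orthogonality requires all 49 pairs distinct.
Check by first coordinate: for each symbol s of L1, list the L2 entries in the n cells where L1 = s; they must all differ.
  L1 = 0: L2 entries (in reading order) 1, 5, 4, 2, 6, 3, 0 — all 7 distinct ✓
  L1 = 1: L2 entries (in reading order) 0, 4, 3, 6, 5, 1, 2 — all 7 distinct ✓
  L1 = 2: L2 entries (in reading order) 3, 6, 5, 0, 2, 4, 1 — all 7 distinct ✓
  L1 = 3: L2 entries (in reading order) 4, 2, 6, 1, 0, 5, 3 — all 7 distinct ✓
  L1 = 4: L2 entries (in reading order) 5, 0, 2, 3, 1, 6, 4 — all 7 distinct ✓
  L1 = 5: L2 entries (in reading order) 2, 3, 1, 5, 4, 0, 6 — all 7 distinct ✓
  L1 = 6: L2 entries (in reading order) 6, 1, 0, 4, 3, 2, 5 — all 7 distinct ✓
Every symbol of L1 meets every symbol of L2 exactly once, so all 49 pairs are distinct (49 of 49).
Conclusion: YES.

YES


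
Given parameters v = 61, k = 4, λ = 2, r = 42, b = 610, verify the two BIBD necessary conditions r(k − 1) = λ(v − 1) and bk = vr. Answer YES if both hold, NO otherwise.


Condition (i): r(k − 1) = 42·3 = 126; λ(v − 1) = 2·60 = 120. Match? NO.
Condition (ii): bk = 610·4 = 2440; vr = 61·42 = 2562. Match? NO.
Both conditions hold? NO.

NO


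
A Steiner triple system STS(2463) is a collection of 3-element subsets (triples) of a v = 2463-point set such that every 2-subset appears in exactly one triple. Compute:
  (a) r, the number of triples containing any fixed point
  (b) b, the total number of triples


An STS(v) is a 2-(v, 3, 1) BIBD: block size k = 3, λ = 1.
Replication: r(k − 1) = λ(v − 1) ⇒ r·2 = 2463 − 1 = 2462 ⇒ r = 1231.
Block count: bk = vr ⇒ b·3 = 2463·1231 = 3031953 ⇒ b = 1010651.
(Check via b = v(v − 1)/6 = 2463·2462/6 = 6063906/6 = 1010651.)

r = 1231, b = 1010651.


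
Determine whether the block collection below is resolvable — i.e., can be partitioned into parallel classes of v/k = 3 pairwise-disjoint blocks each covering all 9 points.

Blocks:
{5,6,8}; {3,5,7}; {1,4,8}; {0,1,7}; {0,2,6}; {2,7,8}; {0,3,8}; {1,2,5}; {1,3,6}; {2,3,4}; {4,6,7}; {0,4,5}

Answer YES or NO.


v = 9, block size k = 3, number of blocks = 12.
For resolvability, blocks must partition into parallel classes of size v/k = 3.
Total blocks must therefore be a multiple of 3: 12 = 3·4 + 0 ⇒ divisible ✓.
Greedy packing gives 4 candidate class(es). Each should be a full parallel class (size 3, covers all 9 points).
  Class 1 (3 blocks): {5,6,8}; {0,1,7}; {2,3,4}. Points covered: [0, 1, 2, 3, 4, 5, 6, 7, 8].
  Class 2 (3 blocks): {3,5,7}; {1,4,8}; {0,2,6}. Points covered: [0, 1, 2, 3, 4, 5, 6, 7, 8].
  Class 3 (3 blocks): {2,7,8}; {1,3,6}; {0,4,5}. Points covered: [0, 1, 2, 3, 4, 5, 6, 7, 8].
  Class 4 (3 blocks): {0,3,8}; {1,2,5}; {4,6,7}. Points covered: [0, 1, 2, 3, 4, 5, 6, 7, 8].
All classes full (size 3)? YES. All classes cover every point? YES.
Resolvable? YES.

YES


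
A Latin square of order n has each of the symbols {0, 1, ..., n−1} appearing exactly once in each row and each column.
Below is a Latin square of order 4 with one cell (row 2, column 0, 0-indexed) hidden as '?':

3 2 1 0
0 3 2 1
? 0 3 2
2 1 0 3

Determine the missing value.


Row 2 contains symbols [0, 2, 3] — missing [1].
Column 0 contains symbols [0, 2, 3] — missing [1].
The missing symbol must appear in both missing sets; intersection = [1].
Therefore the hidden value is 1.

Missing value = 1.


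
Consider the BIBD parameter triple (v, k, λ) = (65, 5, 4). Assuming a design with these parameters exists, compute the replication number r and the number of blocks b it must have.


Any 2-(v, k, λ) BIBD satisfies two necessary conditions:
  (i)  Each point sits in r blocks, and counting incidences through any fixed point gives r(k − 1) = λ(v − 1), so r = λ(v − 1)/(k − 1).
  (ii) Total incidences bk = vr, so b = vr/k.
Step 1: r = λ(v − 1)/(k − 1) = 4·(65 − 1)/(5 − 1) = 4·64/4 = 256/4 = 64.
Step 2: b = vr/k = 65·64/5 = 4160/5 = 832.
Check integrality: r = 64 ∈ Z ✓, b = 832 ∈ Z ✓.
(These identities are necessary conditions: they determine r and b for any design with these parameters, but do not by themselves prove that one exists.)

r = 64, b = 832.


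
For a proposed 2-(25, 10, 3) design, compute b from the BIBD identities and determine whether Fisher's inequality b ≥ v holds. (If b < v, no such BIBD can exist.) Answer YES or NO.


b = λv(v − 1)/(k(k − 1)) = 3·25·24/(10·9) = 1800/90 = 20.
Compare with v = 25: b < v, so Fisher's inequality fails.

NO


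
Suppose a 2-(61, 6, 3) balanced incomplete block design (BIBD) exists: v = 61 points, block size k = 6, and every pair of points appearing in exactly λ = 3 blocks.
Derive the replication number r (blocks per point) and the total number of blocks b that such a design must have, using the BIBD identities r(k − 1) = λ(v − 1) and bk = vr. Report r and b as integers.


Any 2-(v, k, λ) BIBD satisfies two necessary conditions:
  (i)  Each point sits in r blocks, and counting incidences through any fixed point gives r(k − 1) = λ(v − 1), so r = λ(v − 1)/(k − 1).
  (ii) Total incidences bk = vr, so b = vr/k.
Step 1: r = λ(v − 1)/(k − 1) = 3·(61 − 1)/(6 − 1) = 3·60/5 = 180/5 = 36.
Step 2: b = vr/k = 61·36/6 = 2196/6 = 366.
Check integrality: r = 36 ∈ Z ✓, b = 366 ∈ Z ✓.
(These identities are necessary conditions: they determine r and b for any design with these parameters, but do not by themselves prove that one exists.)

r = 36, b = 366.


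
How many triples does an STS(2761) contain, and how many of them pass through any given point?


An STS(v) is a 2-(v, 3, 1) BIBD: block size k = 3, λ = 1.
Replication: r(k − 1) = λ(v − 1) ⇒ r·2 = 2761 − 1 = 2760 ⇒ r = 1380.
Block count: bk = vr ⇒ b·3 = 2761·1380 = 3810180 ⇒ b = 1270060.
(Check via b = v(v − 1)/6 = 2761·2760/6 = 7620360/6 = 1270060.)

r = 1380, b = 1270060.


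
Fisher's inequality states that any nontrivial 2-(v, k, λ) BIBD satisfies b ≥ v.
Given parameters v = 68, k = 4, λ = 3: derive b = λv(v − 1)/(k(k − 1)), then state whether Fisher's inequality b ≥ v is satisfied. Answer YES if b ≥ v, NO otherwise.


r = λ(v − 1)/(k − 1) = 3·67/3 = 67.
b = vr/k = 68·67/4 = 1139.
Fisher's inequality: b ≥ v ⇔ 1139 ≥ 68? YES.

YES


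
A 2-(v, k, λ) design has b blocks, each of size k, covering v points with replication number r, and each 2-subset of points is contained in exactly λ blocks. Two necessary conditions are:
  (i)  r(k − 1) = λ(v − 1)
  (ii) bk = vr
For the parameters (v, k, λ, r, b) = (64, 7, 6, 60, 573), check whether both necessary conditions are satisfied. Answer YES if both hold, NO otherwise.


Condition (i): r(k − 1) = 60·6 = 360; λ(v − 1) = 6·63 = 378. Match? NO.
Condition (ii): bk = 573·7 = 4011; vr = 64·60 = 3840. Match? NO.
Both conditions hold? NO.

NO


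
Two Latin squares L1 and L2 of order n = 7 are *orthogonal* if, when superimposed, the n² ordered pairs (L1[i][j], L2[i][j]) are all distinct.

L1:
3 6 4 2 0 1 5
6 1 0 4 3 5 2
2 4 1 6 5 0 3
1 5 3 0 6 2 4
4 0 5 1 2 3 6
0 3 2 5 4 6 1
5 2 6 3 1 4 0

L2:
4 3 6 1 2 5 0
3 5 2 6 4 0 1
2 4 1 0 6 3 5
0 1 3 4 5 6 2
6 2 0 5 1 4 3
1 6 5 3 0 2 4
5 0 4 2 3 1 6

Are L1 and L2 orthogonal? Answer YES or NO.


Form the n² = 49 superimposed pairs (L1[i][j], L2[i][j]), row by row (rows and columns indexed from 0):
row 0: (3,4) (6,3) (4,6) (2,1) (0,2) (1,5) (5,0)
row 1: (6,3) (1,5) (0,2) (4,6) (3,4) (5,0) (2,1)
row 2: (2,2) (4,4) (1,1) (6,0) (5,6) (0,3) (3,5)
row 3: (1,0) (5,1) (3,3) (0,4) (6,5) (2,6) (4,2)
row 4: (4,6) (0,2) (5,0) (1,5) (2,1) (3,4) (6,3)
row 5: (0,1) (3,6) (2,5) (5,3) (4,0) (6,2) (1,4)
row 6: (5,5) (2,0) (6,4) (3,2) (1,3) (4,1) (0,6)
Orthogonality requires all 49 pairs distinct.
But the pair (6,3) repeats: cell (0,1) has L1 = 6, L2 = 3, and cell (1,0) has L1 = 6, L2 = 3.
A repeated pair means some other pair never occurs (only 35 distinct pairs out of 49), so the squares are not orthogonal.
Conclusion: NO.

NO


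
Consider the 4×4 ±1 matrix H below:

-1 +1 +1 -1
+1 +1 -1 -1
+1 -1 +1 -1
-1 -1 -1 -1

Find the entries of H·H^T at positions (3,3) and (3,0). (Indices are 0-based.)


Row 0 of H: [-1, 1, 1, -1].
Row 3 of H: [-1, -1, -1, -1].
(H·H^T)[3][3] = Σ_j H[3][j]·H[3][j] = (-1)² + (-1)² + (-1)² + (-1)² = 1 + 1 + 1 + 1 = 4.
(H·H^T)[3][0] = Σ_j H[3][j]·H[0][j] = (-1)·(-1) + (-1)·(1) + (-1)·(1) + (-1)·(-1) = 1 + -1 + -1 + 1 = 0.
So rows 3 and 0 are orthogonal; the diagonal entry equals n = 4.

(3,3) entry = 4; (3,0) entry = 0.


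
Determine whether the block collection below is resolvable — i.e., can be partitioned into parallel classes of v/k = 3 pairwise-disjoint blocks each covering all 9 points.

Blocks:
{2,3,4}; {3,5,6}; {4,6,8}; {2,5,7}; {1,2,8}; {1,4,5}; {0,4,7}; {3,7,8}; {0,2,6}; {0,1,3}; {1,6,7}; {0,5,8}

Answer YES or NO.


v = 9, block size k = 3, number of blocks = 12.
For resolvability, blocks must partition into parallel classes of size v/k = 3.
Total blocks must therefore be a multiple of 3: 12 = 3·4 + 0 ⇒ divisible ✓.
Greedy packing gives 4 candidate class(es). Each should be a full parallel class (size 3, covers all 9 points).
  Class 1 (3 blocks): {2,3,4}; {1,6,7}; {0,5,8}. Points covered: [0, 1, 2, 3, 4, 5, 6, 7, 8].
  Class 2 (3 blocks): {3,5,6}; {1,2,8}; {0,4,7}. Points covered: [0, 1, 2, 3, 4, 5, 6, 7, 8].
  Class 3 (3 blocks): {4,6,8}; {2,5,7}; {0,1,3}. Points covered: [0, 1, 2, 3, 4, 5, 6, 7, 8].
  Class 4 (3 blocks): {1,4,5}; {3,7,8}; {0,2,6}. Points covered: [0, 1, 2, 3, 4, 5, 6, 7, 8].
All classes full (size 3)? YES. All classes cover every point? YES.
Resolvable? YES.

YES


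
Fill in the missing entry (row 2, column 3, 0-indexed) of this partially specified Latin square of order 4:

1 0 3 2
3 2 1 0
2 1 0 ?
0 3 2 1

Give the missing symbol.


Row 2 contains symbols [0, 1, 2] — missing [3].
Column 3 contains symbols [0, 1, 2] — missing [3].
The missing symbol must appear in both missing sets; intersection = [3].
Therefore the hidden value is 3.

Missing value = 3.


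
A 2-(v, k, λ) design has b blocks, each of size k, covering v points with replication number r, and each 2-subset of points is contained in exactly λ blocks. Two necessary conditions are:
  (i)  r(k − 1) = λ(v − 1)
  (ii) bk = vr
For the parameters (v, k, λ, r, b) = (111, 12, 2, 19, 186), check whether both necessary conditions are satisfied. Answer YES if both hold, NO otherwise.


Condition (i): r(k − 1) = 19·11 = 209; λ(v − 1) = 2·110 = 220. Match? NO.
Condition (ii): bk = 186·12 = 2232; vr = 111·19 = 2109. Match? NO.
Both conditions hold? NO.

NO


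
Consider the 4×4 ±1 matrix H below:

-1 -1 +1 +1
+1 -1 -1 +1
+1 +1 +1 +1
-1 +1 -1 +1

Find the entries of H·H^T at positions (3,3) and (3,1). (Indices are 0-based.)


Row 1 of H: [1, -1, -1, 1].
Row 3 of H: [-1, 1, -1, 1].
(H·H^T)[3][3] = Σ_j H[3][j]·H[3][j] = (-1)² + (1)² + (-1)² + (1)² = 1 + 1 + 1 + 1 = 4.
(H·H^T)[3][1] = Σ_j H[3][j]·H[1][j] = (-1)·(1) + (1)·(-1) + (-1)·(-1) + (1)·(1) = -1 + -1 + 1 + 1 = 0.
So rows 3 and 1 are orthogonal; the diagonal entry equals n = 4.

(3,3) entry = 4; (3,1) entry = 0.


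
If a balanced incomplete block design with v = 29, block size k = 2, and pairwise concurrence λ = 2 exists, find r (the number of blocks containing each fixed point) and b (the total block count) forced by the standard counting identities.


Any 2-(v, k, λ) BIBD satisfies two necessary conditions:
  (i)  Each point sits in r blocks, and counting incidences through any fixed point gives r(k − 1) = λ(v − 1), so r = λ(v − 1)/(k − 1).
  (ii) Total incidences bk = vr, so b = vr/k.
Step 1: r = λ(v − 1)/(k − 1) = 2·(29 − 1)/(2 − 1) = 2·28/1 = 56/1 = 56.
Step 2: b = vr/k = 29·56/2 = 1624/2 = 812.
Check integrality: r = 56 ∈ Z ✓, b = 812 ∈ Z ✓.
(These identities are necessary conditions: they determine r and b for any design with these parameters, but do not by themselves prove that one exists.)

r = 56, b = 812.


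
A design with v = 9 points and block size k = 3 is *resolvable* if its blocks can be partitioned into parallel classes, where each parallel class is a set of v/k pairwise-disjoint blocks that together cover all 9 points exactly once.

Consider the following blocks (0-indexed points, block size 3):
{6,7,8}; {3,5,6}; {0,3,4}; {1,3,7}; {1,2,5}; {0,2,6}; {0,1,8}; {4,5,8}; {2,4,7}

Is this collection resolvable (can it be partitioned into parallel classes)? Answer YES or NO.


v = 9, block size k = 3, number of blocks = 9.
For resolvability, blocks must partition into parallel classes of size v/k = 3.
Total blocks must therefore be a multiple of 3: 9 = 3·3 + 0 ⇒ divisible ✓.
Greedy packing gives 3 candidate class(es). Each should be a full parallel class (size 3, covers all 9 points).
  Class 1 (3 blocks): {6,7,8}; {0,3,4}; {1,2,5}. Points covered: [0, 1, 2, 3, 4, 5, 6, 7, 8].
  Class 2 (3 blocks): {3,5,6}; {0,1,8}; {2,4,7}. Points covered: [0, 1, 2, 3, 4, 5, 6, 7, 8].
  Class 3 (3 blocks): {1,3,7}; {0,2,6}; {4,5,8}. Points covered: [0, 1, 2, 3, 4, 5, 6, 7, 8].
All classes full (size 3)? YES. All classes cover every point? YES.
Resolvable? YES.

YES


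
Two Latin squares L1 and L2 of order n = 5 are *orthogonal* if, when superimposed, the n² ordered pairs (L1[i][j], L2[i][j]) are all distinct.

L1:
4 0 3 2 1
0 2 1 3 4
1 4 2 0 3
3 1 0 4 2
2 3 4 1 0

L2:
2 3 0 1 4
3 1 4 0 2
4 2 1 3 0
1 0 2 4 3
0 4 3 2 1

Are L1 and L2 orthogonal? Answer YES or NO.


Form the n² = 25 superimposed pairs (L1[i][j], L2[i][j]), row by row (rows and columns indexed from 0):
row 0: (4,2) (0,3) (3,0) (2,1) (1,4)
row 1: (0,3) (2,1) (1,4) (3,0) (4,2)
row 2: (1,4) (4,2) (2,1) (0,3) (3,0)
row 3: (3,1) (1,0) (0,2) (4,4) (2,3)
row 4: (2,0) (3,4) (4,3) (1,2) (0,1)
Orthogonality requires all 25 pairs distinct.
But the pair (0,3) repeats: cell (0,1) has L1 = 0, L2 = 3, and cell (1,0) has L1 = 0, L2 = 3.
A repeated pair means some other pair never occurs (only 15 distinct pairs out of 25), so the squares are not orthogonal.
Conclusion: NO.

NO


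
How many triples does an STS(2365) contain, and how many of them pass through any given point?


An STS(v) is a 2-(v, 3, 1) BIBD: block size k = 3, λ = 1.
Replication: r(k − 1) = λ(v − 1) ⇒ r·2 = 2365 − 1 = 2364 ⇒ r = 1182.
Block count: bk = vr ⇒ b·3 = 2365·1182 = 2795430 ⇒ b = 931810.
(Check via b = v(v − 1)/6 = 2365·2364/6 = 5590860/6 = 931810.)

r = 1182, b = 931810.


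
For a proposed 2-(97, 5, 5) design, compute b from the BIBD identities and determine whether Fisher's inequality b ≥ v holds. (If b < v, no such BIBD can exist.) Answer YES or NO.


r = λ(v − 1)/(k − 1) = 5·96/4 = 120.
b = vr/k = 97·120/5 = 2328.
Fisher's inequality: b ≥ v ⇔ 2328 ≥ 97? YES.

YES


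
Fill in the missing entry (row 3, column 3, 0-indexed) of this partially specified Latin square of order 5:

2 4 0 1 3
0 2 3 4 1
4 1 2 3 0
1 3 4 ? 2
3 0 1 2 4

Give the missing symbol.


Row 3 contains symbols [1, 2, 3, 4] — missing [0].
Column 3 contains symbols [1, 2, 3, 4] — missing [0].
The missing symbol must appear in both missing sets; intersection = [0].
Therefore the hidden value is 0.

Missing value = 0.


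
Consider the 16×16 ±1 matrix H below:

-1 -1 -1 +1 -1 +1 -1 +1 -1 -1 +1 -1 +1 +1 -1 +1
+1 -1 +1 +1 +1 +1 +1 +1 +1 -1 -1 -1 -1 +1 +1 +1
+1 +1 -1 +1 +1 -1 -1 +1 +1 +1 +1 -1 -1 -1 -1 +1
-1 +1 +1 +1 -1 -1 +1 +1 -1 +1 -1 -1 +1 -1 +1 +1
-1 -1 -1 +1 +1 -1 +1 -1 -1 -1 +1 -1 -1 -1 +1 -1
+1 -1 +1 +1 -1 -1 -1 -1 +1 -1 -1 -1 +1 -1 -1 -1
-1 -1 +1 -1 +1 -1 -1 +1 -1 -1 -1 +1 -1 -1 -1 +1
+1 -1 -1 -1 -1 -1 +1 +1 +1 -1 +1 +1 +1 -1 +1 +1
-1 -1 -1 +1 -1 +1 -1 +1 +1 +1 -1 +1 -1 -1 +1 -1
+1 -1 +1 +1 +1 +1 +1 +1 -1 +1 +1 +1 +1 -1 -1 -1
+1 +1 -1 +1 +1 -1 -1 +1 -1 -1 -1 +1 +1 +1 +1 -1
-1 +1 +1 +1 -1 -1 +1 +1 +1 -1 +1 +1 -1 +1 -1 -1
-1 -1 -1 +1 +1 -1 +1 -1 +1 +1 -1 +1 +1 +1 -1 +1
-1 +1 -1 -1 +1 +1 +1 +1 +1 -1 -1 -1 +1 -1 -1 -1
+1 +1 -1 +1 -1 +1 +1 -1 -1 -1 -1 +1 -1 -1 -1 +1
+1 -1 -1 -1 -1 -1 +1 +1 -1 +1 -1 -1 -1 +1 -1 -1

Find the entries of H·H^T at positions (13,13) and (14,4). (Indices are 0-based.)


Row 4 of H: [-1, -1, -1, 1, 1, -1, 1, -1, -1, -1, 1, -1, -1, -1, 1, -1].
Row 13 of H: [-1, 1, -1, -1, 1, 1, 1, 1, 1, -1, -1, -1, 1, -1, -1, -1].
Row 14 of H: [1, 1, -1, 1, -1, 1, 1, -1, -1, -1, -1, 1, -1, -1, -1, 1].
(H·H^T)[13][13] = Σ_j H[13][j]·H[13][j] = (-1)² + (1)² + (-1)² + (-1)² + (1)² + (1)² + (1)² + (1)² + (1)² + (-1)² + (-1)² + (-1)² + (1)² + (-1)² + (-1)² + (-1)² = 1 + 1 + 1 + 1 + 1 + 1 + 1 + 1 + 1 + 1 + 1 + 1 + 1 + 1 + 1 + 1 = 16.
(H·H^T)[14][4] = Σ_j H[14][j]·H[4][j] = (1)·(-1) + (1)·(-1) + (-1)·(-1) + (1)·(1) + (-1)·(1) + (1)·(-1) + (1)·(1) + (-1)·(-1) + (-1)·(-1) + (-1)·(-1) + (-1)·(1) + (1)·(-1) + (-1)·(-1) + (-1)·(-1) + (-1)·(1) + (1)·(-1) = -1 + -1 + 1 + 1 + -1 + -1 + 1 + 1 + 1 + 1 + -1 + -1 + 1 + 1 + -1 + -1 = 0.
So rows 14 and 4 are orthogonal; the diagonal entry equals n = 16.

(13,13) entry = 16; (14,4) entry = 0.


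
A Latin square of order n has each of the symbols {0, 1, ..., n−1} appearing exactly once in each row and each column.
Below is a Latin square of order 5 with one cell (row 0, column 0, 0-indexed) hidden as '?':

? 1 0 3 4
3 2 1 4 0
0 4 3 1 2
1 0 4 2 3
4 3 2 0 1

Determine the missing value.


Row 0 contains symbols [0, 1, 3, 4] — missing [2].
Column 0 contains symbols [0, 1, 3, 4] — missing [2].
The missing symbol must appear in both missing sets; intersection = [2].
Therefore the hidden value is 2.

Missing value = 2.


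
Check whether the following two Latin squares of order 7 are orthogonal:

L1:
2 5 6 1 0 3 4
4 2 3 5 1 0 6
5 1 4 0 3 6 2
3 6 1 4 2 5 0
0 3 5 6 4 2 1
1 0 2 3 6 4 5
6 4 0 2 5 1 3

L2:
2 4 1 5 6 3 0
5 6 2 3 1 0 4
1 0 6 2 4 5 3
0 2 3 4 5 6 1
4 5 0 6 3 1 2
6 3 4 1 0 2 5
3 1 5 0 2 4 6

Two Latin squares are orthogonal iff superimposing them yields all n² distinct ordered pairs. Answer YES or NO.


Form the n² = 49 superimposed pairs (L1[i][j], L2[i][j]), row by row (rows and columns indexed from 0):
row 0: (2,2) (5,4) (6,1) (1,5) (0,6) (3,3) (4,0)
row 1: (4,5) (2,6) (3,2) (5,3) (1,1) (0,0) (6,4)
row 2: (5,1) (1,0) (4,6) (0,2) (3,4) (6,5) (2,3)
row 3: (3,0) (6,2) (1,3) (4,4) (2,5) (5,6) (0,1)
row 4: (0,4) (3,5) (5,0) (6,6) (4,3) (2,1) (1,2)
row 5: (1,6) (0,3) (2,4) (3,1) (6,0) (4,2) (5,5)
row 6: (6,3) (4,1) (0,5) (2,0) (5,2) (1,4) (3,6)
Orthogonality requires all 49 pairs distinct.
Check by first coordinate: for each symbol s of L1, list the L2 entries in the n cells where L1 = s; they must all differ.
  L1 = 0: L2 entries (in reading order) 6, 0, 2, 1, 4, 3, 5 — all 7 distinct ✓
  L1 = 1: L2 entries (in reading order) 5, 1, 0, 3, 2, 6, 4 — all 7 distinct ✓
  L1 = 2: L2 entries (in reading order) 2, 6, 3, 5, 1, 4, 0 — all 7 distinct ✓
  L1 = 3: L2 entries (in reading order) 3, 2, 4, 0, 5, 1, 6 — all 7 distinct ✓
  L1 = 4: L2 entries (in reading order) 0, 5, 6, 4, 3, 2, 1 — all 7 distinct ✓
  L1 = 5: L2 entries (in reading order) 4, 3, 1, 6, 0, 5, 2 — all 7 distinct ✓
  L1 = 6: L2 entries (in reading order) 1, 4, 5, 2, 6, 0, 3 — all 7 distinct ✓
Every symbol of L1 meets every symbol of L2 exactly once, so all 49 pairs are distinct (49 of 49).
Conclusion: YES.

YES


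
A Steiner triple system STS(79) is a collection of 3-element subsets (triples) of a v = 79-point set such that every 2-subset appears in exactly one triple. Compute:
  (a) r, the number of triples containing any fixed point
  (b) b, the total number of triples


An STS(v) is a 2-(v, 3, 1) BIBD: block size k = 3, λ = 1.
Replication: r(k − 1) = λ(v − 1) ⇒ r·2 = 79 − 1 = 78 ⇒ r = 39.
Block count: bk = vr ⇒ b·3 = 79·39 = 3081 ⇒ b = 1027.

r = 39, b = 1027.


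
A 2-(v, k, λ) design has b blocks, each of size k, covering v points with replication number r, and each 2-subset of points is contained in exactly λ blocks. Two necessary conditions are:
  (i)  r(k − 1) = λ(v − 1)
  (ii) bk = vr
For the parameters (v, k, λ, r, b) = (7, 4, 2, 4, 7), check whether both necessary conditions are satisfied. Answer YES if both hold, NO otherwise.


Condition (i): r(k − 1) = 4·3 = 12; λ(v − 1) = 2·6 = 12. Match? YES.
Condition (ii): bk = 7·4 = 28; vr = 7·4 = 28. Match? YES.
Both conditions hold? YES.

YES


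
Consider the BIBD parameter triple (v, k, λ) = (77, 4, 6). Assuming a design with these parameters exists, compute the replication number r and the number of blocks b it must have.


Any 2-(v, k, λ) BIBD satisfies two necessary conditions:
  (i)  Each point sits in r blocks, and counting incidences through any fixed point gives r(k − 1) = λ(v − 1), so r = λ(v − 1)/(k − 1).
  (ii) Total incidences bk = vr, so b = vr/k.
Step 1: r = λ(v − 1)/(k − 1) = 6·(77 − 1)/(4 − 1) = 6·76/3 = 456/3 = 152.
Step 2: b = vr/k = 77·152/4 = 11704/4 = 2926.
Check integrality: r = 152 ∈ Z ✓, b = 2926 ∈ Z ✓.
(These identities are necessary conditions: they determine r and b for any design with these parameters, but do not by themselves prove that one exists.)

r = 152, b = 2926.


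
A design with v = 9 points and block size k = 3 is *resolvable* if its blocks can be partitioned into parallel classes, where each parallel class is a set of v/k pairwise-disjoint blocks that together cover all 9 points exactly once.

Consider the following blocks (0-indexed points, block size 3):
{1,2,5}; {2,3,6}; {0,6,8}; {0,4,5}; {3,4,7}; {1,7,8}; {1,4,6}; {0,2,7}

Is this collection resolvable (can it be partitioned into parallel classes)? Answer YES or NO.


v = 9, block size k = 3, number of blocks = 8.
For resolvability, blocks must partition into parallel classes of size v/k = 3.
Total blocks must therefore be a multiple of 3: 8 = 3·2 + 2 ⇒ not divisible ✗.
Resolvable? NO.

NO


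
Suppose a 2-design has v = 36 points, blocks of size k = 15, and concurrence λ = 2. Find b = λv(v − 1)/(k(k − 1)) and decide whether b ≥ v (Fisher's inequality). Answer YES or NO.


r = λ(v − 1)/(k − 1) = 2·35/14 = 5.
b = vr/k = 36·5/15 = 12.
Fisher's inequality: b ≥ v ⇔ 12 ≥ 36? NO.

NO


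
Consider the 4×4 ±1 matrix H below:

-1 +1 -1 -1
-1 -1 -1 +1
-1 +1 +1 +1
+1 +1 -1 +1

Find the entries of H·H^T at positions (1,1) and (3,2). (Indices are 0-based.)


Row 1 of H: [-1, -1, -1, 1].
Row 2 of H: [-1, 1, 1, 1].
Row 3 of H: [1, 1, -1, 1].
(H·H^T)[1][1] = Σ_j H[1][j]·H[1][j] = (-1)² + (-1)² + (-1)² + (1)² = 1 + 1 + 1 + 1 = 4.
(H·H^T)[3][2] = Σ_j H[3][j]·H[2][j] = (1)·(-1) + (1)·(1) + (-1)·(1) + (1)·(1) = -1 + 1 + -1 + 1 = 0.
So rows 3 and 2 are orthogonal; the diagonal entry equals n = 4.

(1,1) entry = 4; (3,2) entry = 0.
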